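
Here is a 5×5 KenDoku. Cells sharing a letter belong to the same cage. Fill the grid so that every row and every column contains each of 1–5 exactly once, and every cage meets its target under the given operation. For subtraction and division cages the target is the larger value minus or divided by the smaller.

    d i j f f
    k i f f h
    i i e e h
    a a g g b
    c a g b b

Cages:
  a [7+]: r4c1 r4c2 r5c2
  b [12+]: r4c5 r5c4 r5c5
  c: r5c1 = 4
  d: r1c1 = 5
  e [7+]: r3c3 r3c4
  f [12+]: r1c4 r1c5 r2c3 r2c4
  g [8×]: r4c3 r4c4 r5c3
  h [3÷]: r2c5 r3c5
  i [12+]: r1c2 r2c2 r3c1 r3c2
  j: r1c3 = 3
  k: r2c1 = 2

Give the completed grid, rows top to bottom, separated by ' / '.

5 2 3 1 4 / 2 5 4 3 1 / 1 4 5 2 3 / 3 1 2 4 5 / 4 3 1 5 2

Cage d is a single given cell, so r1c1 = 5.
Cage j is a single given cell, so r1c3 = 3.
Cage k is a single given cell, so r2c1 = 2.
Cage c is given, which forces r5c1 = 4.
In row 4, 3 can only go at r4c1, so r4c1 = 3.
Column 1 now contains 3, leaving r3c1 = 1.
Row 3 already has 1, so r3c5 = 3.
Cage a has sum 7, so r4c2 = 1.
The 3 cells of cage a must have sum 7, so r5c2 = 3.
Row 5 now contains 3, so r5c4 = 5.
Row 5 already has 5; hence r5c5 = 2.
Column 5 now contains 3, so r2c5 = 1.
The two cells of cage e must have sum 7; hence r3c3 = 5.
5 is placed in column 4, which forces r3c4 = 2.
Column 4 now contains 2; hence r4c4 = 4.
Cage b needs sum 12, leaving r4c5 = 5.
2 is placed in row 5, which forces r5c3 = 1.
Cage i needs sum 12, leaving r1c2 = 2.
Column 4 now contains 4, leaving r1c4 = 1.
1 is placed in column 5; hence r1c5 = 4.
Cage i needs sum 12, which forces r2c2 = 5.
5 is placed in column 3; hence r2c3 = 4.
Column 4 now contains 4; hence r2c4 = 3.
2 is placed in row 3, leaving r3c2 = 4.
Row 4 already has 4, leaving r4c3 = 2.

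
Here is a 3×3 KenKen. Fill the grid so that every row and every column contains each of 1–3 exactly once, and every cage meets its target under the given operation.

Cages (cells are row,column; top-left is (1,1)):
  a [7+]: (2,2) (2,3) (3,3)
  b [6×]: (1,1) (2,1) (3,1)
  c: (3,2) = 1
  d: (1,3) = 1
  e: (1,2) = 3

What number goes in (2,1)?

1

E is a freebie, which forces (1,2) = 3.
Cage d is a single given cell, leaving (1,3) = 1.
Column 2 already has 3; hence (2,2) = 2.
Column 3 now contains 1, which forces (2,3) = 3.
Cage c is given; hence (3,2) = 1.
Column 3 already has 3; hence (3,3) = 2.
1 is placed in row 1, leaving (1,1) = 2.
Row 2 now contains 3, which forces (2,1) = 1.
Row 3 already has 2; hence (3,1) = 3.
Completed grid: 2 3 1 / 1 2 3 / 3 1 2.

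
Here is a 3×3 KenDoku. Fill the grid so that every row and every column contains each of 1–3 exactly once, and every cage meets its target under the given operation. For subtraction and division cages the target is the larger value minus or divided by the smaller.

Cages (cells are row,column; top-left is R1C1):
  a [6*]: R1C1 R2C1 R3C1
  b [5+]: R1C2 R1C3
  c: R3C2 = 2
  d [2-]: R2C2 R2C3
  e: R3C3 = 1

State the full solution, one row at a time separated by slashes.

1 3 2 / 2 1 3 / 3 2 1

Cage c is a single given cell; hence R3C2 = 2.
Cage e is a single given cell, leaving R3C3 = 1.
Column 2 already has 2, which forces R1C2 = 3.
Cage b's pair has sum 5; hence R1C3 = 2.
Cage d's pair has difference 2; hence R2C2 = 1.
1 is placed in column 3; hence R2C3 = 3.
1 is placed in row 3; hence R3C1 = 3.
2 is placed in row 1, so R1C1 = 1.
1 is placed in row 2, leaving R2C1 = 2.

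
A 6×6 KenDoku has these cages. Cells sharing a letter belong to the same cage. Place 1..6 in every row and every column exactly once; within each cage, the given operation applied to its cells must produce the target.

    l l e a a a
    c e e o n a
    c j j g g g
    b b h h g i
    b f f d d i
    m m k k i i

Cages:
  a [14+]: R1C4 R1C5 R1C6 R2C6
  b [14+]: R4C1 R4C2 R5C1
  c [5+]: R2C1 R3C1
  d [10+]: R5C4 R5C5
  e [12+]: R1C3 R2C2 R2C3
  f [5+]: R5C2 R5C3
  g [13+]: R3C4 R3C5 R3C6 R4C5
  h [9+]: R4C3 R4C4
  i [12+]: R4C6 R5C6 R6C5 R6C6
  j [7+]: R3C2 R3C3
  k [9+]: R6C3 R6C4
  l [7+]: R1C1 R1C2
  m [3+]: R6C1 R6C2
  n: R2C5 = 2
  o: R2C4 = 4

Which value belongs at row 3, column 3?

3

O is a freebie, so R2C4 = 4.
N is a freebie, leaving R2C5 = 2.
4 is placed in column 4; hence R5C4 = 6.
Row 5 already has 6; hence R5C5 = 4.
In row 4, 2 can only go at R4C6, so R4C6 = 2.
Row 4 needs a 1, and only R4C5 is open for it.
In row 5, 1 can only go at R5C6, so R5C6 = 1.
The only place for 5 in row 5 is R5C1.
The 3 cells of cage e must have sum 12, leaving R2C2 = 6.
The only place for 1 in row 3 is R3C4.
1 is placed in column 4, leaving R1C4 = 2.
Row 3 needs a 3, and only R3C3 is open for it.
Cage j needs two cells with sum 7, which forces R3C2 = 4.
The two cells of cage f must have sum 5, so R5C2 = 3.
Column 3 already has 3, leaving R5C3 = 2.
Cage l's pair has sum 7; hence R1C1 = 6.
3 is placed in column 2, which forces R1C2 = 1.
Row 1 already has 1, leaving R1C3 = 5.
5 is placed in row 1; hence R1C5 = 3.
6 is placed in row 1; hence R1C6 = 4.
Cage c's pair has sum 5, leaving R2C1 = 3.
Column 3 already has 5, leaving R2C3 = 1.
Row 2 now contains 3, so R2C6 = 5.
Row 3 now contains 4; hence R3C1 = 2.
Column 6 now contains 5; hence R3C6 = 6.
Cage b has sum 14; hence R4C1 = 4.
3 is placed in column 2, which forces R4C2 = 5.
Row 4 now contains 4, leaving R4C3 = 6.
Row 4 already has 5, which forces R4C4 = 3.
2 is placed in column 1, so R6C1 = 1.
Column 2 now contains 1, which forces R6C2 = 2.
6 is placed in column 3, which forces R6C3 = 4.
Column 4 now contains 3, which forces R6C4 = 5.
5 is placed in row 6; hence R6C5 = 6.
6 is placed in column 6, so R6C6 = 3.
6 is placed in row 3, which forces R3C5 = 5.
Completed grid: 6 1 5 2 3 4 / 3 6 1 4 2 5 / 2 4 3 1 5 6 / 4 5 6 3 1 2 / 5 3 2 6 4 1 / 1 2 4 5 6 3.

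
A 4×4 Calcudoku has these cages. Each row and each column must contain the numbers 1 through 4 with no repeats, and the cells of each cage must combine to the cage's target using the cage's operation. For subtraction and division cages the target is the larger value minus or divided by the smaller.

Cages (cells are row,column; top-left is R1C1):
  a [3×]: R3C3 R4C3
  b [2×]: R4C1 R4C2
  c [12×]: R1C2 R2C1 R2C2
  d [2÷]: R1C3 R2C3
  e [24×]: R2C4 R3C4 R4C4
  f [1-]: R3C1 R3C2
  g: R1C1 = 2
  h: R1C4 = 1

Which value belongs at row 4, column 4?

4

G is a freebie, so R1C1 = 2.
Cage h is given, which forces R1C4 = 1.
2 is placed in column 1; hence R4C1 = 1.
Row 4 already has 1, which forces R4C2 = 2.
Row 4 already has 1, leaving R4C3 = 3.
Row 4 now contains 3, leaving R4C4 = 4.
Row 1 already has 1, which forces R1C3 = 4.
Cage c needs product 12, leaving R2C2 = 1.
Cage d's pair has quotient 2, so R2C3 = 2.
Row 2 already has 2, so R2C4 = 3.
3 is placed in column 3, which forces R3C3 = 1.
3 is placed in column 4, so R3C4 = 2.
4 is placed in row 1, so R1C2 = 3.
3 is placed in row 2, leaving R2C1 = 4.
Column 1 already has 4, which forces R3C1 = 3.
3 is placed in column 2, so R3C2 = 4.
Filled in: 2 3 4 1 / 4 1 2 3 / 3 4 1 2 / 1 2 3 4.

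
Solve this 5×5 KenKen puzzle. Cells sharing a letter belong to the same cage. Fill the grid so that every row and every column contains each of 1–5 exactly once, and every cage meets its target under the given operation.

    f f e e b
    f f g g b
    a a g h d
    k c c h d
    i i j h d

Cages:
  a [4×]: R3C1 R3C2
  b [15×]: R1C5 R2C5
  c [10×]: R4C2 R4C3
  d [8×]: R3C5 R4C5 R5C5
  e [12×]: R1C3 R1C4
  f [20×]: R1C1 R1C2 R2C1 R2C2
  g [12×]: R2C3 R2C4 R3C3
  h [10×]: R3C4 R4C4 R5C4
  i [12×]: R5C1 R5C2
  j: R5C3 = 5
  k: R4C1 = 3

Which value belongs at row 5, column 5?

1

Cage k is a single given cell, so R4C1 = 3.
Column 1 now contains 3; hence R5C1 = 4.
4 is placed in row 5, so R5C2 = 3.
J is a freebie, leaving R5C3 = 5.
4 is placed in column 1, so R3C1 = 1.
Cage a's pair has product 4; hence R3C2 = 4.
Row 3 already has 4, which forces R3C5 = 2.
Cage c needs two cells with product 10, so R4C2 = 5.
5 is placed in column 3; hence R4C3 = 2.
Row 4 already has 2, which forces R4C4 = 1.
1 is placed in row 4, leaving R4C5 = 4.
Column 4 now contains 1, leaving R5C4 = 2.
2 is placed in column 5; hence R5C5 = 1.
Cage g needs product 12, so R2C3 = 1.
The 3 cells of cage g must have product 12, which forces R2C4 = 4.
2 is placed in row 3, so R3C3 = 3.
2 is placed in row 3; hence R3C4 = 5.
Cage f needs product 20, which forces R1C1 = 2.
The 4 cells of cage f must have product 20; hence R1C2 = 1.
Column 3 already has 3, so R1C3 = 4.
Column 4 already has 4, which forces R1C4 = 3.
Row 1 now contains 3, which forces R1C5 = 5.
The 4 cells of cage f must have product 20; hence R2C1 = 5.
Row 2 already has 1, so R2C2 = 2.
Column 5 already has 5, leaving R2C5 = 3.
Completed grid: 2 1 4 3 5 / 5 2 1 4 3 / 1 4 3 5 2 / 3 5 2 1 4 / 4 3 5 2 1.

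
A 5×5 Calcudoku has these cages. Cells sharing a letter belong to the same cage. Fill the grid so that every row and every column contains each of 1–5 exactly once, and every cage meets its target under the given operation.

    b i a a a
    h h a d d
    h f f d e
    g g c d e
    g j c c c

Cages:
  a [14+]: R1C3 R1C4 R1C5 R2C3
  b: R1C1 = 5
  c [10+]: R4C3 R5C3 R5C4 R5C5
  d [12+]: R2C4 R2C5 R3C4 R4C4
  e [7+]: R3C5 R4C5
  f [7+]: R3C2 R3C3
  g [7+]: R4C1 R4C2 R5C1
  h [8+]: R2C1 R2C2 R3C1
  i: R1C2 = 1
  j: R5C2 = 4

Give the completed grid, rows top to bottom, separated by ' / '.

B is a freebie, which forces R1C1 = 5.
Cage i is a single given cell, leaving R1C2 = 1.
Cage j is given, which forces R5C2 = 4.
Cage a needs sum 14, which forces R2C3 = 5.
In column 2, 5 can only go at R3C2, so R3C2 = 5.
The two cells of cage f must have sum 7, so R3C3 = 2.
Cage h needs sum 8; hence R2C2 = 3.
3 is placed in column 2, which forces R4C2 = 2.
In row 4, 1 can only go at R4C3, so R4C3 = 1.
Column 3 already has 1; hence R5C3 = 3.
Column 3 now contains 3; hence R1C3 = 4.
In row 4, 5 can only go at R4C4, so R4C4 = 5.
5 is placed in column 4; hence R5C4 = 1.
The 4 cells of cage c must have sum 10, so R5C5 = 5.
The 4 cells of cage d must have sum 12, leaving R2C4 = 2.
Cage d needs sum 12, which forces R2C5 = 1.
Column 4 already has 1, leaving R3C4 = 4.
4 is placed in row 3, which forces R3C5 = 3.
Cage g needs sum 7, which forces R4C1 = 3.
Column 5 already has 3, so R4C5 = 4.
Row 5 now contains 1, leaving R5C1 = 2.
Column 4 already has 2, which forces R1C4 = 3.
Column 5 already has 3, which forces R1C5 = 2.
1 is placed in row 2, so R2C1 = 4.
Row 3 already has 3; hence R3C1 = 1.

5 1 4 3 2 / 4 3 5 2 1 / 1 5 2 4 3 / 3 2 1 5 4 / 2 4 3 1 5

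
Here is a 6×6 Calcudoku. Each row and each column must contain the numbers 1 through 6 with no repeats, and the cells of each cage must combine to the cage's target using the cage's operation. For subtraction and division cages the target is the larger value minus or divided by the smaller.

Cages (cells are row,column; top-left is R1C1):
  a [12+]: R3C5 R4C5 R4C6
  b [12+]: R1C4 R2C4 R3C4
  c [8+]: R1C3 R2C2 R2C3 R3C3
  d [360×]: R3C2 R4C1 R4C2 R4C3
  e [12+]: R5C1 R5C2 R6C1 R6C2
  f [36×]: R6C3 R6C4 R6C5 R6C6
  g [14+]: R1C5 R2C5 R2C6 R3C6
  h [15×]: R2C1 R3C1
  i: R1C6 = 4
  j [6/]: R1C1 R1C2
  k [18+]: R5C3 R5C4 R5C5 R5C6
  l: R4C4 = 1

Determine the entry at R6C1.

Cage i is a single given cell; hence R1C6 = 4.
Cage l is a single given cell, which forces R4C4 = 1.
Row 6 needs a 5, and only R6C2 is open for it.
Cage d needs product 360; hence R4C3 = 5.
In row 6, 4 can only go at R6C1, so R6C1 = 4.
Column 1 now contains 4, so R4C1 = 6.
Column 1 already has 6; hence R1C1 = 1.
Cage j needs two cells with quotient 6, which forces R1C2 = 6.
The 3 cells of cage a must have sum 12, leaving R4C5 = 4.
Column 1 now contains 1, which forces R5C1 = 2.
2 is placed in row 5, so R5C2 = 1.
Column 2 now contains 1; hence R2C2 = 2.
The 4 cells of cage d must have product 360; hence R3C2 = 4.
Cage d has product 360; hence R4C2 = 3.
Row 4 already has 3, which forces R4C6 = 2.
Cage b has sum 12, which forces R2C4 = 4.
The 3 cells of cage a must have sum 12, which forces R3C5 = 6.
Cage k has sum 18, so R5C3 = 4.
The only place for 6 in row 2 is R2C6.
The 4 cells of cage g must have sum 14, which forces R1C5 = 2.
The 4 cells of cage k must have sum 18; hence R5C4 = 6.
2 is placed in row 1, so R1C3 = 3.
Row 1 already has 3; hence R1C4 = 5.
Cage c has sum 8, so R2C3 = 1.
The 4 cells of cage c must have sum 8, which forces R3C3 = 2.
Column 4 already has 5, leaving R3C4 = 3.
Cage f needs product 36, leaving R6C3 = 6.
Cage f has product 36, which forces R6C4 = 2.
Cage h's pair has product 15; hence R2C1 = 3.
The 4 cells of cage g must have sum 14, which forces R2C5 = 5.
3 is placed in row 3, leaving R3C1 = 5.
The 4 cells of cage g must have sum 14, leaving R3C6 = 1.
Column 5 now contains 5, which forces R5C5 = 3.
3 is placed in row 5; hence R5C6 = 5.
3 is placed in column 5, which forces R6C5 = 1.
1 is placed in column 6, leaving R6C6 = 3.
Completed grid: 1 6 3 5 2 4 / 3 2 1 4 5 6 / 5 4 2 3 6 1 / 6 3 5 1 4 2 / 2 1 4 6 3 5 / 4 5 6 2 1 3.

4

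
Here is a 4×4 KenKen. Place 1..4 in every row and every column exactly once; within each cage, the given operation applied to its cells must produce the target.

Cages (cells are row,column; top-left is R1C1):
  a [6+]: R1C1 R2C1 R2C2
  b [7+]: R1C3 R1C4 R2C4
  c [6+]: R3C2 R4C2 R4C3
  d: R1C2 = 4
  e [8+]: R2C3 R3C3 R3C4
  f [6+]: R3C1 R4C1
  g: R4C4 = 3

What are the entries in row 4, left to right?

D is a freebie, which forces R1C2 = 4.
Cage g is a single given cell, which forces R4C4 = 3.
Cage b has sum 7, which forces R2C4 = 4.
Cage c needs sum 6, so R3C2 = 3.
Cage e has sum 8, which forces R3C3 = 4.
Row 3 now contains 4, which forces R3C1 = 2.
Row 3 already has 2, leaving R3C4 = 1.
Cage f needs two cells with sum 6, leaving R4C1 = 4.
Cage b has sum 7; hence R1C3 = 1.
1 is placed in column 4, which forces R1C4 = 2.
Cage a needs sum 6, leaving R2C2 = 2.
Cage e needs sum 8, so R2C3 = 3.
Column 2 already has 2, so R4C2 = 1.
Column 3 now contains 1; hence R4C3 = 2.
1 is placed in row 1, which forces R1C1 = 3.
Row 2 already has 3, so R2C1 = 1.
The full grid is 3 4 1 2 / 1 2 3 4 / 2 3 4 1 / 4 1 2 3.

4 1 2 3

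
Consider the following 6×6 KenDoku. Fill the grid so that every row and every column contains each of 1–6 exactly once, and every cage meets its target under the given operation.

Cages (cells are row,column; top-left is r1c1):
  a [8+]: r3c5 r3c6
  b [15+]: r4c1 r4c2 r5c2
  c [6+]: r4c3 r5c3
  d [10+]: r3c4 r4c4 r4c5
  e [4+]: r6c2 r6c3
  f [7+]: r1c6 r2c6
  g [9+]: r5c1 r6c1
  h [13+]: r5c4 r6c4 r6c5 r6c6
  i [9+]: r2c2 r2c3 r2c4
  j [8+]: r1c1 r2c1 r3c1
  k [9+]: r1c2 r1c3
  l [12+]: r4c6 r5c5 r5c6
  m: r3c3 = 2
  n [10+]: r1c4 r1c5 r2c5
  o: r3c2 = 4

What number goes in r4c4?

Cage o is given, leaving r3c2 = 4.
Cage m is given, so r3c3 = 2.
The only place for 6 in row 3 is r3c4.
In row 3, 1 can only go at r3c1, so r3c1 = 1.
Row 4 needs a 2, and only r4c6 is open for it.
The only place for 4 in row 4 is r4c1.
Row 4 needs a 6, and only r4c2 is open for it.
Column 2 now contains 6; hence r5c2 = 5.
Row 5 now contains 5, leaving r5c3 = 1.
1 is placed in column 3, which forces r6c3 = 3.
Column 2 now contains 5, which forces r1c2 = 3.
The two cells of cage k must have sum 9, leaving r1c3 = 6.
1 is placed in column 3, leaving r4c3 = 5.
The two cells of cage g must have sum 9, leaving r5c1 = 3.
Row 6 now contains 3, which forces r6c1 = 6.
Row 6 now contains 3, which forces r6c2 = 1.
Column 2 now contains 1, so r2c2 = 2.
5 is placed in column 3; hence r2c3 = 4.
Cage i has sum 9, which forces r2c4 = 3.
Row 2 already has 3, leaving r2c6 = 6.
3 is placed in column 4; hence r4c4 = 1.
Row 4 already has 1, so r4c5 = 3.
Cage h needs sum 13; hence r5c4 = 2.
Column 6 already has 6; hence r5c6 = 4.
Cage h needs sum 13; hence r6c5 = 2.
Column 6 now contains 4, which forces r6c6 = 5.
Cage j has sum 8; hence r1c1 = 2.
Column 6 now contains 4, so r1c6 = 1.
2 is placed in row 2, so r2c1 = 5.
Row 2 already has 5, leaving r2c5 = 1.
Column 5 already has 3; hence r3c5 = 5.
Column 6 now contains 5, so r3c6 = 3.
Row 5 already has 4; hence r5c5 = 6.
Row 6 already has 5, so r6c4 = 4.
Column 4 now contains 4, which forces r1c4 = 5.
5 is placed in column 5, leaving r1c5 = 4.
Filled in: 2 3 6 5 4 1 / 5 2 4 3 1 6 / 1 4 2 6 5 3 / 4 6 5 1 3 2 / 3 5 1 2 6 4 / 6 1 3 4 2 5.

1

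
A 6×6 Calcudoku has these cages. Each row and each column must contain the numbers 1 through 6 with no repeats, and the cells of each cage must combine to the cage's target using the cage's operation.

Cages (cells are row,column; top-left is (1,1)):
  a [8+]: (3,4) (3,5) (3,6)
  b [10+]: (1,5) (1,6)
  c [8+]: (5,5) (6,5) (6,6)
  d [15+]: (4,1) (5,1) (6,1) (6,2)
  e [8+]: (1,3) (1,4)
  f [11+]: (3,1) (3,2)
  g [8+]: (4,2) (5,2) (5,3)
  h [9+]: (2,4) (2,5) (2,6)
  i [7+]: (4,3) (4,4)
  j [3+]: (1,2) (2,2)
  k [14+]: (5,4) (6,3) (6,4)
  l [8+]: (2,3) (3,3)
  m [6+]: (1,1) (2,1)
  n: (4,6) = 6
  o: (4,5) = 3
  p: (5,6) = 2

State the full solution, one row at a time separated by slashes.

O is a freebie, which forces (4,5) = 3.
Cage n is given; hence (4,6) = 6.
Cage p is given, which forces (5,6) = 2.
Cage b's pair has sum 10, leaving (1,5) = 6.
Column 6 already has 6, which forces (1,6) = 4.
Column 3 needs a 1, and only (5,3) is open for it.
The only place for 4 in column 3 is (6,3).
Cage k needs sum 14; hence (5,4) = 4.
Row 5 now contains 4, so (5,5) = 5.
The 3 cells of cage k must have sum 14, leaving (6,4) = 6.
Cage c has sum 8, leaving (6,5) = 2.
The 3 cells of cage c must have sum 8, leaving (6,6) = 1.
In row 2, 6 can only go at (2,3), so (2,3) = 6.
Cage l's pair has sum 8, which forces (3,3) = 2.
Row 3 now contains 2, which forces (3,4) = 1.
Row 3 now contains 1, so (3,5) = 4.
Column 3 already has 2, so (4,3) = 5.
5 is placed in row 4, so (4,4) = 2.
Column 3 now contains 5; hence (1,3) = 3.
Cage e's pair has sum 8; hence (1,4) = 5.
Column 4 already has 5, so (2,4) = 3.
4 is placed in column 5, which forces (2,5) = 1.
Row 2 now contains 3, leaving (2,6) = 5.
Cage a has sum 8; hence (3,6) = 3.
The two cells of cage m must have sum 6, leaving (1,1) = 2.
Cage j's pair has sum 3; hence (1,2) = 1.
5 is placed in row 2, leaving (2,1) = 4.
Row 2 now contains 1; hence (2,2) = 2.
Column 1 already has 4; hence (4,1) = 1.
Column 2 already has 1, leaving (4,2) = 4.
Cage d has sum 15, leaving (5,1) = 6.
Cage g needs sum 8, which forces (5,2) = 3.
Column 2 already has 3, which forces (6,2) = 5.
6 is placed in column 1, which forces (3,1) = 5.
5 is placed in column 2; hence (3,2) = 6.
5 is placed in row 6; hence (6,1) = 3.

2 1 3 5 6 4 / 4 2 6 3 1 5 / 5 6 2 1 4 3 / 1 4 5 2 3 6 / 6 3 1 4 5 2 / 3 5 4 6 2 1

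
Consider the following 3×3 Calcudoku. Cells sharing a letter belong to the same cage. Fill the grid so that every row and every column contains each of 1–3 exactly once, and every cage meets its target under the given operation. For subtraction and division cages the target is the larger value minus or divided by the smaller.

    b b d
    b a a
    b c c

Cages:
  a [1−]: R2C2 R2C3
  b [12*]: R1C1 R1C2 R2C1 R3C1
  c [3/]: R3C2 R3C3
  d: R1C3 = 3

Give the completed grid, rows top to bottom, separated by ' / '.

1 2 3 / 3 1 2 / 2 3 1

Cage b needs product 12, leaving R1C2 = 2.
Cage d is given, leaving R1C3 = 3.
Column 3 now contains 3, so R3C3 = 1.
Row 1 already has 3, so R1C1 = 1.
Column 3 already has 1, leaving R2C3 = 2.
1 is placed in row 3, which forces R3C2 = 3.
Row 2 now contains 2, leaving R2C1 = 3.
3 is placed in column 2, so R2C2 = 1.
Row 3 now contains 3, which forces R3C1 = 2.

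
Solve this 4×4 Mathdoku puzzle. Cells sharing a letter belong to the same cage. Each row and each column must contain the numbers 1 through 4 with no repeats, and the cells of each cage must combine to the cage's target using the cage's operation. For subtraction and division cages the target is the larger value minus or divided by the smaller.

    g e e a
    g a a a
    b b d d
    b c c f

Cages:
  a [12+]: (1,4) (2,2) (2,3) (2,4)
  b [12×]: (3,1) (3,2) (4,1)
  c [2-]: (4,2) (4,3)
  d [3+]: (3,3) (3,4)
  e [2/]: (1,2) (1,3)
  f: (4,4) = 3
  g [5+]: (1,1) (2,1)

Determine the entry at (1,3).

Cage f is given; hence (4,4) = 3.
Column 4 already has 3, so (1,4) = 4.
The 4 cells of cage a must have sum 12, which forces (2,4) = 1.
Column 4 now contains 1, which forces (3,4) = 2.
Row 3 already has 2; hence (3,3) = 1.
Cage e needs two cells with quotient 2; hence (1,2) = 1.
Column 3 already has 1, which forces (1,3) = 2.
Cage b has product 12, so (4,1) = 1.
2 is placed in column 3; hence (4,3) = 4.
2 is placed in row 1, leaving (1,1) = 3.
Cage g's pair has sum 5, which forces (2,1) = 2.
Cage a has sum 12, so (2,2) = 4.
4 is placed in column 3, which forces (2,3) = 3.
Column 1 now contains 3; hence (3,1) = 4.
Column 2 now contains 4; hence (3,2) = 3.
4 is placed in row 4, so (4,2) = 2.
The full grid is 3 1 2 4 / 2 4 3 1 / 4 3 1 2 / 1 2 4 3.

2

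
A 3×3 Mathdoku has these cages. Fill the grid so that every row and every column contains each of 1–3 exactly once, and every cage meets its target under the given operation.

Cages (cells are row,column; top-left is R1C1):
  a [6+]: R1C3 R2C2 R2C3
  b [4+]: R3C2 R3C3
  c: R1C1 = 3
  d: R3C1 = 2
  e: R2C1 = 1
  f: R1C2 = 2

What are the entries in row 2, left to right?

Cage c is given, leaving R1C1 = 3.
Cage f is a single given cell, so R1C2 = 2.
Row 1 now contains 2, which forces R1C3 = 1.
Cage e is given; hence R2C1 = 1.
Row 2 now contains 1, leaving R2C2 = 3.
3 is placed in row 2; hence R2C3 = 2.
D is a freebie, which forces R3C1 = 2.
Column 2 now contains 3, which forces R3C2 = 1.
1 is placed in column 3; hence R3C3 = 3.
Completed grid: 3 2 1 / 1 3 2 / 2 1 3.

1 3 2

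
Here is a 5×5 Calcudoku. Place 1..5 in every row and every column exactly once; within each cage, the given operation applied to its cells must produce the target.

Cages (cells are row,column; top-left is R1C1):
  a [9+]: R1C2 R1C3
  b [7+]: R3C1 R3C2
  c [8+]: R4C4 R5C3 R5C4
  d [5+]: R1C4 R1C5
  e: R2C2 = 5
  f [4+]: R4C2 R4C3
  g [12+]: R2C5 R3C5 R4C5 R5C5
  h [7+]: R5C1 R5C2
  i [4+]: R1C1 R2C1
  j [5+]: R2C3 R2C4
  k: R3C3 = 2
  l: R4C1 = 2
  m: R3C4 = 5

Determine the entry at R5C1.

5

Cage e is a single given cell, which forces R2C2 = 5.
K is a freebie, leaving R3C3 = 2.
Cage m is a single given cell, which forces R3C4 = 5.
Cage l is a single given cell, so R4C1 = 2.
5 is placed in column 2, which forces R1C2 = 4.
Cage a needs two cells with sum 9, leaving R1C3 = 5.
4 is placed in column 2, so R3C2 = 3.
3 is placed in column 2, which forces R4C2 = 1.
Row 4 already has 1, leaving R4C3 = 3.
3 is placed in row 4, so R4C4 = 4.
Row 4 now contains 4, leaving R4C5 = 5.
3 is placed in column 2, leaving R5C2 = 2.
The two cells of cage j must have sum 5, which forces R2C3 = 4.
Cage j needs two cells with sum 5, leaving R2C4 = 1.
The 4 cells of cage g must have sum 12, leaving R2C5 = 2.
Row 3 now contains 3, which forces R3C1 = 4.
Row 3 already has 4, which forces R3C5 = 1.
The two cells of cage h must have sum 7, leaving R5C1 = 5.
Cage c needs sum 8, so R5C3 = 1.
Cage c needs sum 8; hence R5C4 = 3.
Column 5 already has 1; hence R5C5 = 4.
Cage i's pair has sum 4, so R1C1 = 1.
Column 4 now contains 3, so R1C4 = 2.
Column 5 already has 2, so R1C5 = 3.
Row 2 now contains 1, which forces R2C1 = 3.
Filled in: 1 4 5 2 3 / 3 5 4 1 2 / 4 3 2 5 1 / 2 1 3 4 5 / 5 2 1 3 4.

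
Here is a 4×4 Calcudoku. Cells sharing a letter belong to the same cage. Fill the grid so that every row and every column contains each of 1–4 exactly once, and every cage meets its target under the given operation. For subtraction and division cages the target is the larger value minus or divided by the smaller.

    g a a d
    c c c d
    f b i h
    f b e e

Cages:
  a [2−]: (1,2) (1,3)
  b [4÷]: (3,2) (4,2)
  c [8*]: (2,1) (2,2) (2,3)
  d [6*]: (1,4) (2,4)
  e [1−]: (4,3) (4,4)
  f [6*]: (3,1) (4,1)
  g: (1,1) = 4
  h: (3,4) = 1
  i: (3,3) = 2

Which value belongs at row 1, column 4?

G is a freebie, which forces (1,1) = 4.
Cage i is given, leaving (3,3) = 2.
H is a freebie, so (3,4) = 1.
Row 3 now contains 2, which forces (3,1) = 3.
Row 3 now contains 1; hence (3,2) = 4.
Cage f's pair has product 6, so (4,1) = 2.
The two cells of cage b must have quotient 4, which forces (4,2) = 1.
Column 2 now contains 1, so (1,2) = 3.
Cage a needs two cells with difference 2, leaving (1,3) = 1.
Row 1 now contains 3, which forces (1,4) = 2.
2 is placed in column 1, which forces (2,1) = 1.
Column 2 now contains 1, which forces (2,2) = 2.
Cage c needs product 8; hence (2,3) = 4.
Column 4 now contains 2, which forces (2,4) = 3.
Column 3 now contains 4, so (4,3) = 3.
Column 4 already has 3, so (4,4) = 4.
Completed grid: 4 3 1 2 / 1 2 4 3 / 3 4 2 1 / 2 1 3 4.

2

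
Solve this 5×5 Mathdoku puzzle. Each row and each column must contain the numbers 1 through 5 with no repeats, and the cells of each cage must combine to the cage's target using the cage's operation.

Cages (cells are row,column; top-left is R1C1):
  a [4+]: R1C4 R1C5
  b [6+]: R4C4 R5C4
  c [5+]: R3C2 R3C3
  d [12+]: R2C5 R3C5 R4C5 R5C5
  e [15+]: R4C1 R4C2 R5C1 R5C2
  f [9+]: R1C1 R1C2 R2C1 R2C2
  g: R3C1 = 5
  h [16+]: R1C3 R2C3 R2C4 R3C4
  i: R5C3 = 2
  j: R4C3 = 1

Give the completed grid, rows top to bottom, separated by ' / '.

2 4 5 1 3 / 1 2 3 5 4 / 5 1 4 3 2 / 4 3 1 2 5 / 3 5 2 4 1

Cage g is given; hence R3C1 = 5.
J is a freebie, leaving R4C3 = 1.
Cage i is given; hence R5C3 = 2.
The only place for 3 in column 5 is R1C5.
3 is placed in row 1, so R1C4 = 1.
Column 4 now contains 1, so R5C4 = 4.
The 4 cells of cage h must have sum 16; hence R1C3 = 5.
Cage h needs sum 16; hence R2C4 = 5.
Cage e has sum 15; hence R4C1 = 4.
Cage e needs sum 15, so R4C2 = 3.
The two cells of cage b must have sum 6, leaving R4C4 = 2.
2 is placed in row 4, which forces R4C5 = 5.
4 is placed in row 5, leaving R5C1 = 3.
The 4 cells of cage e must have sum 15, which forces R5C2 = 5.
Column 5 already has 5, so R5C5 = 1.
Column 1 already has 4, which forces R1C1 = 2.
The 4 cells of cage f must have sum 9, which forces R1C2 = 4.
The 4 cells of cage f must have sum 9, so R2C1 = 1.
Cage f has sum 9; hence R2C2 = 2.
Cage h needs sum 16, so R2C3 = 3.
2 is placed in row 2, which forces R2C5 = 4.
Column 2 now contains 2, which forces R3C2 = 1.
Column 3 now contains 3, so R3C3 = 4.
Column 4 already has 2; hence R3C4 = 3.
Column 5 already has 4; hence R3C5 = 2.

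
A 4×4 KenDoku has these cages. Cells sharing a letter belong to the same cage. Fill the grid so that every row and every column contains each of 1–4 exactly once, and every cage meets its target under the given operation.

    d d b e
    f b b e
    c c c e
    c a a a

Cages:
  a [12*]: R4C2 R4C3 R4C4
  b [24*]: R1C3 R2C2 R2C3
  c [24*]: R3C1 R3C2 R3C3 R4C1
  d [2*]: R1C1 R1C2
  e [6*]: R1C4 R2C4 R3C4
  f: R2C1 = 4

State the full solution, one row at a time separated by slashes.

Cage f is a single given cell, so R2C1 = 4.
Cage b has product 24; hence R1C3 = 4.
The 4 cells of cage c must have product 24, so R3C2 = 4.
Cage a has product 12, leaving R4C4 = 4.
In row 1, 3 can only go at R1C4, so R1C4 = 3.
Row 2 needs a 1, and only R2C4 is open for it.
1 is placed in column 4, so R3C4 = 2.
The 4 cells of cage c must have product 24, so R4C1 = 2.
Column 1 now contains 2; hence R1C1 = 1.
Cage d's pair has product 2, leaving R1C2 = 2.
Column 2 now contains 2, so R2C2 = 3.
Row 2 already has 3, so R2C3 = 2.
Column 1 now contains 1, which forces R3C1 = 3.
Row 3 already has 3, leaving R3C3 = 1.
Column 2 already has 3, leaving R4C2 = 1.
Column 3 already has 1; hence R4C3 = 3.

1 2 4 3 / 4 3 2 1 / 3 4 1 2 / 2 1 3 4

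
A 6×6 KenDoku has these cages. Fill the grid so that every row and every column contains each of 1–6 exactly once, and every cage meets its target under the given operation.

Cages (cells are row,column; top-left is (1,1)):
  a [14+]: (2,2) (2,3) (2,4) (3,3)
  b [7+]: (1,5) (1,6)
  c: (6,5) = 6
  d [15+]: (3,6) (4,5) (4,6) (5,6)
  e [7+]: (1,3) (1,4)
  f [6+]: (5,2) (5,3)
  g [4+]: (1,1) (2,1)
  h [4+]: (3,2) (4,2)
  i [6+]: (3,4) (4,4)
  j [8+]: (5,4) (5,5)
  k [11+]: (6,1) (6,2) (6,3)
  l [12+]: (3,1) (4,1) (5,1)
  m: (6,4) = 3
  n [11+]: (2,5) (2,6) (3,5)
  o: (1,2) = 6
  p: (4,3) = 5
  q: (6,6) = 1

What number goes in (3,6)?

O is a freebie, leaving (1,2) = 6.
Cage p is given, which forces (4,3) = 5.
Cage m is given, leaving (6,4) = 3.
Cage c is given; hence (6,5) = 6.
Cage q is given, so (6,6) = 1.
In row 1, 1 can only go at (1,1), so (1,1) = 1.
1 is placed in column 1; hence (2,1) = 3.
The only place for 1 in row 5 is (5,3).
Cage f needs two cells with sum 6; hence (5,2) = 5.
Row 5 already has 5, leaving (5,4) = 6.
Cage j's pair has sum 8, so (5,5) = 2.
The 3 cells of cage k must have sum 11; hence (6,1) = 5.
2 is placed in row 5, which forces (5,1) = 4.
Row 5 already has 4, leaving (5,6) = 3.
In column 3, 6 can only go at (2,3), so (2,3) = 6.
The only place for 1 in row 3 is (3,2).
Column 2 already has 1, which forces (4,2) = 3.
Row 3 needs a 3, and only (3,3) is open for it.
Column 3 now contains 3, leaving (1,3) = 2.
Cage e's pair has sum 7, so (1,4) = 5.
5 is placed in row 1, which forces (1,5) = 3.
Row 1 already has 2, leaving (1,6) = 4.
Cage a has sum 14; hence (2,2) = 4.
Cage a needs sum 14, leaving (2,4) = 1.
1 is placed in row 2, so (2,5) = 5.
Row 2 already has 5, which forces (2,6) = 2.
Column 5 now contains 5, which forces (3,5) = 4.
4 is placed in column 5; hence (4,5) = 1.
Column 6 now contains 2; hence (4,6) = 6.
Column 2 already has 4, which forces (6,2) = 2.
Column 3 now contains 2; hence (6,3) = 4.
The 3 cells of cage l must have sum 12, which forces (3,1) = 6.
Row 3 now contains 4, so (3,4) = 2.
Column 6 now contains 6, which forces (3,6) = 5.
6 is placed in row 4, which forces (4,1) = 2.
The two cells of cage i must have sum 6; hence (4,4) = 4.
The full grid is 1 6 2 5 3 4 / 3 4 6 1 5 2 / 6 1 3 2 4 5 / 2 3 5 4 1 6 / 4 5 1 6 2 3 / 5 2 4 3 6 1.

5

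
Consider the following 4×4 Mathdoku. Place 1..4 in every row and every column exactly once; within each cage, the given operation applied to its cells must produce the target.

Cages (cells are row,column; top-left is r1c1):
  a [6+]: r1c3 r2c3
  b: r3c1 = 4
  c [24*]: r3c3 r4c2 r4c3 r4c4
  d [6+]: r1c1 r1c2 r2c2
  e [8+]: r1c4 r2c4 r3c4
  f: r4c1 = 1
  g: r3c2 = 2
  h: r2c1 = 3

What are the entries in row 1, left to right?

H is a freebie, which forces r2c1 = 3.
B is a freebie, so r3c1 = 4.
Cage g is a single given cell, which forces r3c2 = 2.
F is a freebie, which forces r4c1 = 1.
1 is placed in column 1; hence r1c1 = 2.
The 3 cells of cage d must have sum 6, which forces r1c2 = 3.
Row 1 already has 2, which forces r1c3 = 4.
Row 1 now contains 4, which forces r1c4 = 1.
Column 2 already has 2, which forces r2c2 = 1.
Column 3 already has 4, leaving r2c3 = 2.
Column 4 now contains 1; hence r2c4 = 4.
Cage c needs product 24, so r3c3 = 1.
Column 4 now contains 1; hence r3c4 = 3.
Column 2 already has 3, so r4c2 = 4.
Column 3 now contains 2; hence r4c3 = 3.
Column 4 now contains 3, which forces r4c4 = 2.
Completed grid: 2 3 4 1 / 3 1 2 4 / 4 2 1 3 / 1 4 3 2.

2 3 4 1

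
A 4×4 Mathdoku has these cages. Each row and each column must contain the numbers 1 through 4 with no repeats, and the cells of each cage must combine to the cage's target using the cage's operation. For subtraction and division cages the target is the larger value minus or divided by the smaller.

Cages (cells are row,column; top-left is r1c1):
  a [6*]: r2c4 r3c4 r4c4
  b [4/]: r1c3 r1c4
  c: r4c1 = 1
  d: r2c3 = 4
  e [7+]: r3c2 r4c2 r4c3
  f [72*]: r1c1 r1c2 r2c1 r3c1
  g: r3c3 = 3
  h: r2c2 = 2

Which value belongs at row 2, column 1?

Cage f needs product 72; hence r1c2 = 3.
H is a freebie; hence r2c2 = 2.
Cage d is given, leaving r2c3 = 4.
Cage g is a single given cell, so r3c3 = 3.
Cage c is a single given cell; hence r4c1 = 1.
1 is placed in row 4, leaving r4c2 = 4.
1 is placed in row 4, leaving r4c3 = 2.
2 is placed in row 4; hence r4c4 = 3.
4 is placed in column 3, so r1c3 = 1.
Cage b needs two cells with quotient 4, so r1c4 = 4.
4 is placed in row 2; hence r2c1 = 3.
Column 4 now contains 3, so r2c4 = 1.
Column 2 already has 4; hence r3c2 = 1.
The 3 cells of cage a must have product 6; hence r3c4 = 2.
4 is placed in row 1, so r1c1 = 2.
Row 3 already has 2, which forces r3c1 = 4.
Completed grid: 2 3 1 4 / 3 2 4 1 / 4 1 3 2 / 1 4 2 3.

3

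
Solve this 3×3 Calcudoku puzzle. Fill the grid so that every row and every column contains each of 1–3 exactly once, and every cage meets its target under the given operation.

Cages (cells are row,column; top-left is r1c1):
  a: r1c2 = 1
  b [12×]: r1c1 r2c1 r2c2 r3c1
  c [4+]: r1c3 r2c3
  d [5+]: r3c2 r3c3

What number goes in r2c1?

Cage a is given; hence r1c2 = 1.
Row 1 already has 1, leaving r1c3 = 3.
Cage b needs product 12; hence r2c2 = 2.
Column 3 already has 3, so r2c3 = 1.
2 is placed in column 2; hence r3c2 = 3.
Column 3 already has 3, leaving r3c3 = 2.
Row 1 now contains 3, so r1c1 = 2.
Row 2 now contains 1, leaving r2c1 = 3.
Row 3 already has 2, which forces r3c1 = 1.
The full grid is 2 1 3 / 3 2 1 / 1 3 2.

3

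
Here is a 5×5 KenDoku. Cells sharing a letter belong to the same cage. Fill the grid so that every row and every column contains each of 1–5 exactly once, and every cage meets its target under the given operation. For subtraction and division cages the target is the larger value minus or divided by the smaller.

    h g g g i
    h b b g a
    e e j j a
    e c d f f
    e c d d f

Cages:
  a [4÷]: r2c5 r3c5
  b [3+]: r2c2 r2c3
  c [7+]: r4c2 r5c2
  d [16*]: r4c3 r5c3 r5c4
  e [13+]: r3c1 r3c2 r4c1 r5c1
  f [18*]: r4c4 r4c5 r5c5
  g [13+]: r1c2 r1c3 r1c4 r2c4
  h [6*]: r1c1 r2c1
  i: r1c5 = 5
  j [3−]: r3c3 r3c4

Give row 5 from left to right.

Cage i is a single given cell, which forces r1c5 = 5.
The 3 cells of cage f must have product 18; hence r4c4 = 3.
Cage f needs product 18; hence r4c5 = 2.
Cage f has product 18, leaving r5c5 = 3.
Cage c needs two cells with sum 7, leaving r4c2 = 5.
Row 4 already has 2, so r4c3 = 4.
Cage c's pair has sum 7, so r5c2 = 2.
Cage d needs product 16, so r5c3 = 1.
The 3 cells of cage d must have product 16; hence r5c4 = 4.
Cage g has sum 13, so r1c2 = 4.
Column 3 already has 1, leaving r1c3 = 3.
The 4 cells of cage g must have sum 13, which forces r1c4 = 1.
Column 2 now contains 2, which forces r2c2 = 1.
Column 3 already has 1, which forces r2c3 = 2.
Column 4 now contains 4; hence r2c4 = 5.
Row 2 now contains 1, leaving r2c5 = 4.
4 is placed in column 2, leaving r3c2 = 3.
Column 3 already has 2; hence r3c3 = 5.
Column 4 now contains 5, leaving r3c4 = 2.
4 is placed in column 5, leaving r3c5 = 1.
Row 4 already has 4, which forces r4c1 = 1.
4 is placed in row 5, so r5c1 = 5.
Row 1 now contains 3; hence r1c1 = 2.
2 is placed in row 2, so r2c1 = 3.
3 is placed in row 3, which forces r3c1 = 4.
The full grid is 2 4 3 1 5 / 3 1 2 5 4 / 4 3 5 2 1 / 1 5 4 3 2 / 5 2 1 4 3.

5 2 1 4 3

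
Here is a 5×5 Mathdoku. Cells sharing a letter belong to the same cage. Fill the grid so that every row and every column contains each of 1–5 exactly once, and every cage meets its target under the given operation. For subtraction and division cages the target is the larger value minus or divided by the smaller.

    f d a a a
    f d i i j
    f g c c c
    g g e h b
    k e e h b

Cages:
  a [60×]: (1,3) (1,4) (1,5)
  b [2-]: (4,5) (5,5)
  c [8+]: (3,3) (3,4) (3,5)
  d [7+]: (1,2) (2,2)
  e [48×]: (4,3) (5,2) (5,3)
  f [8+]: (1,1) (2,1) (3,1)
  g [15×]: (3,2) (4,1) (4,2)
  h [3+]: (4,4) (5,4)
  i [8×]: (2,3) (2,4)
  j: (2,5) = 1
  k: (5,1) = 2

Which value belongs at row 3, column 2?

Cage j is a single given cell, which forces (2,5) = 1.
The 3 cells of cage e must have product 48, so (4,3) = 4.
K is a freebie; hence (5,1) = 2.
Cage e has product 48, which forces (5,2) = 4.
Cage e needs product 48; hence (5,3) = 3.
Row 5 now contains 2; hence (5,4) = 1.
Row 5 now contains 3, so (5,5) = 5.
Column 3 already has 3, so (1,3) = 5.
4 is placed in column 3; hence (2,3) = 2.
Cage i needs two cells with product 8; hence (2,4) = 4.
Cage c has sum 8, which forces (3,3) = 1.
Column 4 already has 1, leaving (4,4) = 2.
Cage b's pair has difference 2, so (4,5) = 3.
The 3 cells of cage f must have sum 8, which forces (1,1) = 1.
Row 1 already has 5; hence (1,2) = 2.
4 is placed in column 4, so (1,4) = 3.
3 is placed in column 5, which forces (1,5) = 4.
4 is placed in row 2; hence (2,1) = 3.
Row 2 now contains 2; hence (2,2) = 5.
The 3 cells of cage f must have sum 8, so (3,1) = 4.
Cage g has product 15, so (3,2) = 3.
3 is placed in column 4, leaving (3,4) = 5.
4 is placed in column 5, leaving (3,5) = 2.
1 is placed in column 1, so (4,1) = 5.
Column 2 already has 5; hence (4,2) = 1.
Filled in: 1 2 5 3 4 / 3 5 2 4 1 / 4 3 1 5 2 / 5 1 4 2 3 / 2 4 3 1 5.

3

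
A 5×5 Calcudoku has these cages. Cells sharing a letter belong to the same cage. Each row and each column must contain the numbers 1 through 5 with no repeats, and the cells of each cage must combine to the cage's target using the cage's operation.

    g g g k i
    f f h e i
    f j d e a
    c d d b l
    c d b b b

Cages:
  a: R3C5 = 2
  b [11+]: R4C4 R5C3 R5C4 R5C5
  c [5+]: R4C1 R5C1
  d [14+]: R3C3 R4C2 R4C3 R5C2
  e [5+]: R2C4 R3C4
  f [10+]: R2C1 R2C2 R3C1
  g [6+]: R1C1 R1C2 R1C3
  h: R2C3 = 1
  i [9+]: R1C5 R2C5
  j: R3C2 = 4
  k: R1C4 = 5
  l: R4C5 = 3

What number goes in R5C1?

Cage k is given, leaving R1C4 = 5.
Row 1 already has 5, which forces R1C5 = 4.
H is a freebie, so R2C3 = 1.
4 is placed in column 5; hence R2C5 = 5.
Cage j is given; hence R3C2 = 4.
A is a freebie; hence R3C5 = 2.
L is a freebie, leaving R4C5 = 3.
Column 5 now contains 3, which forces R5C5 = 1.
The only place for 1 in row 3 is R3C4.
Cage e's pair has sum 5, leaving R2C4 = 4.
4 is placed in column 4, so R4C4 = 2.
Column 4 now contains 2, which forces R5C4 = 3.
Cage f needs sum 10, which forces R3C1 = 5.
Cage d needs sum 14, leaving R3C3 = 3.
Row 4 already has 2, leaving R4C1 = 1.
1 is placed in row 4, so R4C2 = 5.
Row 4 now contains 5; hence R4C3 = 4.
Row 5 already has 3, so R5C1 = 4.
Column 2 now contains 5, which forces R5C2 = 2.
The 4 cells of cage b must have sum 11, leaving R5C3 = 5.
Cage g has sum 6, so R1C1 = 3.
Cage g has sum 6, so R1C2 = 1.
Column 3 already has 3; hence R1C3 = 2.
Cage f has sum 10, which forces R2C1 = 2.
Column 2 already has 2, leaving R2C2 = 3.
Completed grid: 3 1 2 5 4 / 2 3 1 4 5 / 5 4 3 1 2 / 1 5 4 2 3 / 4 2 5 3 1.

4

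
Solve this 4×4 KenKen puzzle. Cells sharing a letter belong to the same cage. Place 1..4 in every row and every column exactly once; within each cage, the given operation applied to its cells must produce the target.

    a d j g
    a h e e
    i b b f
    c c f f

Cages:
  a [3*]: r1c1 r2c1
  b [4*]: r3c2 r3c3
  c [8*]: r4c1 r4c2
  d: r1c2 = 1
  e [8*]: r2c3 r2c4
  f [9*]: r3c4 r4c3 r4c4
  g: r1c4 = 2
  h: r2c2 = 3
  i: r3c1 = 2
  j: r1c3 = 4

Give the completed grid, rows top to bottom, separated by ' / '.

3 1 4 2 / 1 3 2 4 / 2 4 1 3 / 4 2 3 1

Cage d is given, so r1c2 = 1.
J is a freebie, so r1c3 = 4.
Cage g is a single given cell, leaving r1c4 = 2.
H is a freebie, so r2c2 = 3.
Column 3 now contains 4, so r2c3 = 2.
Column 4 already has 2, leaving r2c4 = 4.
I is a freebie, leaving r3c1 = 2.
1 is placed in column 2, which forces r3c2 = 4.
Column 3 now contains 4, leaving r3c3 = 1.
Cage f needs product 9, leaving r3c4 = 3.
Column 1 now contains 2, leaving r4c1 = 4.
Column 2 now contains 4, which forces r4c2 = 2.
Cage f has product 9, so r4c3 = 3.
Cage f needs product 9, leaving r4c4 = 1.
Row 1 now contains 1; hence r1c1 = 3.
3 is placed in row 2, which forces r2c1 = 1.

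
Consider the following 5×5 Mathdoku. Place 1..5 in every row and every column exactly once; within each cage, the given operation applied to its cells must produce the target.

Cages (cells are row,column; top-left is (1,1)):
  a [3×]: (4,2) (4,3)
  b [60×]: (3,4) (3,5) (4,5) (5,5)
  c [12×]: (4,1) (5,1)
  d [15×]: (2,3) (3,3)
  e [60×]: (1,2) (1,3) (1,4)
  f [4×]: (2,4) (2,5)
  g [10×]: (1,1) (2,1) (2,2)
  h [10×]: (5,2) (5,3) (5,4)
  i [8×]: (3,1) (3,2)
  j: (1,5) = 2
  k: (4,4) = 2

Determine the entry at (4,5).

5

J is a freebie, so (1,5) = 2.
K is a freebie, leaving (4,4) = 2.
The only place for 1 in row 1 is (1,1).
The only place for 3 in row 2 is (2,3).
Column 3 already has 3, which forces (3,3) = 5.
Cage a's pair has product 3; hence (4,2) = 3.
Column 3 already has 3, which forces (4,3) = 1.
1 is placed in column 3, which forces (5,3) = 2.
The 3 cells of cage e must have product 60, leaving (1,2) = 5.
5 is placed in column 3; hence (1,3) = 4.
Cage e has product 60, which forces (1,4) = 3.
5 is placed in column 2, leaving (2,2) = 2.
2 is placed in column 2; hence (3,2) = 4.
Row 3 now contains 4, which forces (3,4) = 1.
Row 3 now contains 1, which forces (3,5) = 3.
Row 4 already has 3, which forces (4,1) = 4.
4 is placed in row 4, which forces (4,5) = 5.
Cage c needs two cells with product 12, leaving (5,1) = 3.
5 is placed in column 2, so (5,2) = 1.
1 is placed in column 4, so (5,4) = 5.
1 is placed in row 5, leaving (5,5) = 4.
Row 2 now contains 2; hence (2,1) = 5.
1 is placed in column 4, leaving (2,4) = 4.
4 is placed in column 5, so (2,5) = 1.
Row 3 now contains 4, which forces (3,1) = 2.
Completed grid: 1 5 4 3 2 / 5 2 3 4 1 / 2 4 5 1 3 / 4 3 1 2 5 / 3 1 2 5 4.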